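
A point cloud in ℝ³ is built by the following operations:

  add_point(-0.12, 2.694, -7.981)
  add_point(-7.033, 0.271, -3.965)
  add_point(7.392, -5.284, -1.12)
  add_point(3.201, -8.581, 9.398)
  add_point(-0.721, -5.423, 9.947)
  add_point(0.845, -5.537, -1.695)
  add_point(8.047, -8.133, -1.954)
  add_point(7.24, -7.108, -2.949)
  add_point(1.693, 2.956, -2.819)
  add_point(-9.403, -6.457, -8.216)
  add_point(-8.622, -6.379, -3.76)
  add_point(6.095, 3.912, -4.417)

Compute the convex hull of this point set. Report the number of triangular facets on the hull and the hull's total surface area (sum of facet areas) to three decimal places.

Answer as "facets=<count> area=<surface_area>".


facets=18 area=681.304

Points on the hull: [0, 1, 2, 3, 4, 6, 7, 8, 9, 10, 11] (11 of 12).

Facet areas (half cross-product norm):
  f1: (p0, p1, p9) → 33.7950
  f2: (p3, p6, p9) → 114.7836
  f3: (p3, p4, p11) → 46.6231
  f4: (p8, p4, p11) → 31.3698
  f5: (p8, p1, p4) → 69.6392
  f6: (p8, p0, p11) → 13.0900
  f7: (p8, p0, p1) → 22.5644
  f8: (p7, p11, p6) → 6.1051
  f9: (p7, p0, p11) → 40.6060
  f10: (p7, p6, p9) → 10.5766
  f11: (p7, p0, p9) → 85.7815
  f12: (p10, p3, p9) → 21.9248
  f13: (p10, p3, p4) → 38.8185
  f14: (p10, p1, p9) → 15.4690
  f15: (p10, p1, p4) → 53.6079
  f16: (p2, p11, p6) → 8.7616
  f17: (p2, p3, p6) → 17.8929
  f18: (p2, p3, p11) → 49.8951
Σ area = 681.304

Euler: V−E+F = 11−27+18 = 2.


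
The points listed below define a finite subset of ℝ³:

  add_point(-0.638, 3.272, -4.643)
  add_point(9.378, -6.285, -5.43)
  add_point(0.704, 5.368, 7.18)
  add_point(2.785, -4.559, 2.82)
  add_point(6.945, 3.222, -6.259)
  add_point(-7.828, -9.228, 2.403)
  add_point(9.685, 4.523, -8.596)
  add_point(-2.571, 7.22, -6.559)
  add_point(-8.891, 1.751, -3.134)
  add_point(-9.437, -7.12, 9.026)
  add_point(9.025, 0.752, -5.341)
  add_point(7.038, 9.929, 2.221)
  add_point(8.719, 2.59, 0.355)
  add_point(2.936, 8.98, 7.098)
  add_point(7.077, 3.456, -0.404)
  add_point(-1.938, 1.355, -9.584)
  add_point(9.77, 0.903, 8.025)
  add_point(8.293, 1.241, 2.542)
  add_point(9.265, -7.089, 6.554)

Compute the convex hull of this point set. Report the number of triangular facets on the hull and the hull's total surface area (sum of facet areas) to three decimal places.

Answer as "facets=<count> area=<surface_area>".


11 of the 19 inputs are extreme points: [1, 5, 6, 7, 8, 9, 11, 13, 15, 16, 18].

Facet areas (half cross-product norm):
  f1: (p13, p16, p9) → 105.7033
  f2: (p13, p11, p16) → 33.2847
  f3: (p18, p16, p9) → 76.7377
  f4: (p18, p1, p16) → 48.5796
  f5: (p5, p1, p15) → 117.3118
  f6: (p5, p18, p9) → 63.1667
  f7: (p5, p18, p1) → 103.8923
  f8: (p6, p11, p16) → 68.4550
  f9: (p6, p1, p16) → 84.1384
  f10: (p6, p1, p15) → 65.8458
  f11: (p7, p13, p11) → 42.8281
  f12: (p7, p6, p11) → 70.7102
  f13: (p7, p6, p15) → 39.4314
  f14: (p8, p13, p9) → 126.9254
  f15: (p8, p7, p13) → 66.9659
  f16: (p8, p5, p9) → 43.6270
  f17: (p8, p5, p15) → 57.3376
  f18: (p8, p7, p15) → 28.5995
Σ area = 1243.540

Euler: V−E+F = 11−27+18 = 2.

facets=18 area=1243.540


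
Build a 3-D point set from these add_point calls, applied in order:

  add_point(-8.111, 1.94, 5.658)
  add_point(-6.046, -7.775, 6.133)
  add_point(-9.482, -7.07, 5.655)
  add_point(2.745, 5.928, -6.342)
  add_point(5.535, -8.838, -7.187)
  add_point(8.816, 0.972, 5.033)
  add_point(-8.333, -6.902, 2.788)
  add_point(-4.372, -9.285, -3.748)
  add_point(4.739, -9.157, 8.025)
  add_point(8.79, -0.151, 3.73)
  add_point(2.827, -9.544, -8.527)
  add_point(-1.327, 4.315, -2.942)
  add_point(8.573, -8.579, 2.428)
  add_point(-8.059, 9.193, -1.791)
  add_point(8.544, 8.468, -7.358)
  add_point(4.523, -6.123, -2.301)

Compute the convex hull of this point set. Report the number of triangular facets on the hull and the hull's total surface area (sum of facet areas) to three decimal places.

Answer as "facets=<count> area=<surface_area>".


Hull vertices (14/16): indices [0, 1, 2, 3, 4, 5, 6, 7, 8, 9, 10, 12, 13, 14].

Area of each hull facet:
  f1: (p14, p13, p5) → 123.4518
  f2: (p0, p13, p2) → 34.2837
  f3: (p0, p13, p5) → 88.1950
  f4: (p8, p0, p2) → 66.3806
  f5: (p8, p0, p5) → 91.0545
  f6: (p7, p10, p13) → 79.3146
  f7: (p7, p8, p10) → 64.1802
  f8: (p3, p10, p13) → 89.9957
  f9: (p3, p14, p13) → 25.5423
  f10: (p3, p14, p10) → 46.6324
  f11: (p12, p8, p5) → 33.4676
  f12: (p12, p8, p10) → 37.5426
  f13: (p6, p13, p2) → 24.5928
  f14: (p6, p7, p2) → 4.7240
  f15: (p6, p7, p13) → 66.8888
  f16: (p1, p8, p2) → 1.6136
  f17: (p1, p7, p2) → 17.9082
  f18: (p1, p7, p8) → 55.9227
  f19: (p9, p14, p5) → 11.8438
  f20: (p9, p12, p5) → 4.7614
  f21: (p9, p12, p14) → 52.3833
  f22: (p4, p14, p10) → 25.3244
  f23: (p4, p12, p10) → 11.4684
  f24: (p4, p12, p14) → 88.3926
Σ area = 1145.865

Check V−E+F: 14 − 36 + 24 = 2.

facets=24 area=1145.865


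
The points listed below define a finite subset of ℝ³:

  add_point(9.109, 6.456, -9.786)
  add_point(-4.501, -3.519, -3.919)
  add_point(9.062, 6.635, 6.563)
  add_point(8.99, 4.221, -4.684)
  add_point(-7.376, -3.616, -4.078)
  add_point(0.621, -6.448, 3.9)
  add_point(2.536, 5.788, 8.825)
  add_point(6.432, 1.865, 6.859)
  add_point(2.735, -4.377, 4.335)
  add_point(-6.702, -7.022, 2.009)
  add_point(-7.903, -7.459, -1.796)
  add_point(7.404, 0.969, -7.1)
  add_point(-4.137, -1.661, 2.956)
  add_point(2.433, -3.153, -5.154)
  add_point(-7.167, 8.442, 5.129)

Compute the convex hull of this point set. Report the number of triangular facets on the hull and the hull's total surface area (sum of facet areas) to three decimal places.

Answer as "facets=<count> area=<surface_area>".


Points on the hull: [0, 2, 3, 4, 5, 6, 7, 8, 9, 10, 11, 13, 14] (13 of 15).

Facet areas (half cross-product norm):
  f1: (p4, p14, p10) → 31.6839
  f2: (p4, p14, p0) → 148.4765
  f3: (p13, p4, p10) → 21.7262
  f4: (p13, p4, p0) → 49.6014
  f5: (p2, p14, p0) → 133.5390
  f6: (p2, p6, p14) → 26.3759
  f7: (p9, p6, p14) → 82.8411
  f8: (p9, p14, p10) → 30.3585
  f9: (p5, p13, p10) → 47.7618
  f10: (p5, p9, p10) → 12.8758
  f11: (p5, p9, p6) → 48.2139
  f12: (p11, p13, p0) → 11.3006
  f13: (p11, p5, p8) → 18.4779
  f14: (p11, p5, p13) → 26.2461
  f15: (p7, p2, p6) → 15.5121
  f16: (p7, p5, p6) → 29.9772
  f17: (p7, p5, p8) → 3.5667
  f18: (p7, p11, p8) → 50.5308
  f19: (p3, p2, p0) → 18.7462
  f20: (p3, p11, p0) → 11.8723
  f21: (p3, p7, p2) → 31.0950
  f22: (p3, p7, p11) → 24.9472
Σ area = 875.726

Euler: V−E+F = 13−33+22 = 2.

facets=22 area=875.726


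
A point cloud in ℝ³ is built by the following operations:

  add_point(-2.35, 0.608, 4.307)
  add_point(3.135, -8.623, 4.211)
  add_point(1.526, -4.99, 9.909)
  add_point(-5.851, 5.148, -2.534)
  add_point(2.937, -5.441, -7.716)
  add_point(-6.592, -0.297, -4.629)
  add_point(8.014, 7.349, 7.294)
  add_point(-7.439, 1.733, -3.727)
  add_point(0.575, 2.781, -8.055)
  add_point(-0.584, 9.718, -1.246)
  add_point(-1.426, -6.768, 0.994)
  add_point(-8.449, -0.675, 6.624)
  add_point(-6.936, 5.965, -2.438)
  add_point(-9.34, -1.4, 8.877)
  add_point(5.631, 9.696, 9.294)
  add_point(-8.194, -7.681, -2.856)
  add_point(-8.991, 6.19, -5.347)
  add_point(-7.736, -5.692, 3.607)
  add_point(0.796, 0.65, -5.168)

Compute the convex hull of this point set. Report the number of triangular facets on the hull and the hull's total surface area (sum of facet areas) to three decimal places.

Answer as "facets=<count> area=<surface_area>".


Extreme-point indices: [1, 2, 4, 6, 8, 9, 13, 14, 15, 16, 17] — 11 of 19 on the boundary.

Per-facet area ½‖(b−a)×(c−a)‖:
  f1: (p2, p1, p6) → 48.2915
  f2: (p16, p15, p13) → 89.5714
  f3: (p17, p15, p13) → 11.0423
  f4: (p17, p15, p1) → 38.1797
  f5: (p17, p2, p13) → 37.7083
  f6: (p17, p2, p1) → 37.1646
  f7: (p4, p15, p1) → 69.4518
  f8: (p4, p1, p6) → 104.6281
  f9: (p4, p8, p6) → 75.2241
  f10: (p4, p16, p8) → 37.5025
  f11: (p4, p16, p15) → 85.4623
  f12: (p14, p2, p13) → 87.5680
  f13: (p14, p2, p6) → 27.3268
  f14: (p14, p16, p13) → 144.3733
  f15: (p9, p16, p8) → 44.0396
  f16: (p9, p14, p16) → 38.2843
  f17: (p9, p8, p6) → 58.3154
  f18: (p9, p14, p6) → 23.6385
Σ area = 1057.773

Euler: V−E+F = 11−27+18 = 2.

facets=18 area=1057.773


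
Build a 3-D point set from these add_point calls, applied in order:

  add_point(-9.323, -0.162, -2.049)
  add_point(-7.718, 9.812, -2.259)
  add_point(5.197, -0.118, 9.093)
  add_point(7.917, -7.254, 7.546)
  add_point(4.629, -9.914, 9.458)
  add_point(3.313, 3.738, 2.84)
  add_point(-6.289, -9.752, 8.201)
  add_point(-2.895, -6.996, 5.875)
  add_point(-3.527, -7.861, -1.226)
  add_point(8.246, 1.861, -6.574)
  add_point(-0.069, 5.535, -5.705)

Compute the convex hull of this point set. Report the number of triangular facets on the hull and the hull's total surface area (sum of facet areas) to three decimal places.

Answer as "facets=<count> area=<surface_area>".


10 of the 11 inputs are extreme points: [0, 1, 2, 3, 4, 5, 6, 8, 9, 10].

Per-facet area ½‖(b−a)×(c−a)‖:
  f1: (p8, p9, p0) → 78.0410
  f2: (p10, p9, p0) → 43.1823
  f3: (p10, p1, p0) → 45.2055
  f4: (p10, p1, p9) → 12.4493
  f5: (p6, p8, p0) → 48.2741
  f6: (p6, p8, p4) → 54.2350
  f7: (p6, p2, p4) → 53.9232
  f8: (p6, p1, p0) → 55.7229
  f9: (p6, p2, p1) → 145.7555
  f10: (p3, p2, p9) → 61.9797
  f11: (p3, p2, p4) → 17.7326
  f12: (p3, p8, p9) → 106.9213
  f13: (p3, p8, p4) → 31.5513
  f14: (p5, p1, p9) → 72.7706
  f15: (p5, p2, p9) → 35.0271
  f16: (p5, p2, p1) → 34.7388
Σ area = 897.510

Euler: V−E+F = 10−24+16 = 2.

facets=16 area=897.510


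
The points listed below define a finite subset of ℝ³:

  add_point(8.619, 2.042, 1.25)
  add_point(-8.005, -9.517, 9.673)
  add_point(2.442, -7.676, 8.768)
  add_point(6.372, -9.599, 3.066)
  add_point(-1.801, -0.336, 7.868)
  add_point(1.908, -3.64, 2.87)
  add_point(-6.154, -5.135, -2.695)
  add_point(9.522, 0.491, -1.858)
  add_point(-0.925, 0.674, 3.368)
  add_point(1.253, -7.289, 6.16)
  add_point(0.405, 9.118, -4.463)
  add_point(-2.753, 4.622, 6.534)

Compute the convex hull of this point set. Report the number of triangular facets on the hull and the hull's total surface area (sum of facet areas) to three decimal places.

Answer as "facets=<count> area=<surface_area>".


facets=14 area=768.714

Extreme-point indices: [0, 1, 2, 3, 4, 6, 7, 10, 11] — 9 of 12 on the boundary.

Triangle areas on the boundary:
  f1: (p6, p3, p1) → 89.8674
  f2: (p6, p10, p7) → 95.3602
  f3: (p6, p3, p7) → 82.7717
  f4: (p11, p6, p1) → 85.8293
  f5: (p11, p6, p10) → 81.8660
  f6: (p0, p10, p7) → 21.9886
  f7: (p0, p11, p10) → 67.0362
  f8: (p0, p3, p7) → 20.8879
  f9: (p4, p11, p1) → 20.4389
  f10: (p2, p0, p11) → 77.1173
  f11: (p2, p4, p11) → 7.8875
  f12: (p2, p0, p3) → 43.0724
  f13: (p2, p3, p1) → 31.7559
  f14: (p2, p4, p1) → 42.8345
Σ area = 768.714

Check V−E+F: 9 − 21 + 14 = 2.


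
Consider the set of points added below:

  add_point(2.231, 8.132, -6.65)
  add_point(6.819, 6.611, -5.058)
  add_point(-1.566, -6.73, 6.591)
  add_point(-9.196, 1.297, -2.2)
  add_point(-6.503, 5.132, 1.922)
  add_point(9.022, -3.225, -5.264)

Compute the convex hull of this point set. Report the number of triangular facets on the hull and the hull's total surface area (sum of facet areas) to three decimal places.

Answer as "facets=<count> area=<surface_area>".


facets=8 area=524.521

Hull vertices (6/6): indices [0, 1, 2, 3, 4, 5].

Facet areas (half cross-product norm):
  f1: (p0, p5, p3) → 93.3430
  f2: (p2, p5, p3) → 112.1485
  f3: (p4, p0, p3) → 39.3184
  f4: (p4, p2, p3) → 42.1645
  f5: (p1, p0, p5) → 22.4735
  f6: (p1, p2, p5) → 81.9337
  f7: (p1, p4, p0) → 30.1397
  f8: (p1, p4, p2) → 102.9999
Σ area = 524.521

Check V−E+F: 6 − 12 + 8 = 2.


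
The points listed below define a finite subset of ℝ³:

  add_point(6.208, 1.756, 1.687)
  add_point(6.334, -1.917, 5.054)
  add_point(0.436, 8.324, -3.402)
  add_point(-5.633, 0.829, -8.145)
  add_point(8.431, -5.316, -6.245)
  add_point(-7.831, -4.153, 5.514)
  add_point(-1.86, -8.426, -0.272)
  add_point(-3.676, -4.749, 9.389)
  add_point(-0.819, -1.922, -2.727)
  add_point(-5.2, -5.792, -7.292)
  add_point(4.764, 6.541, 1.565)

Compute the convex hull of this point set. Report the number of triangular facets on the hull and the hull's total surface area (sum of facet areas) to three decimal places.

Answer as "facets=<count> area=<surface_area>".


facets=16 area=738.931

Extreme-point indices: [0, 1, 2, 3, 4, 5, 6, 7, 9, 10] — 10 of 11 on the boundary.

Area of each hull facet:
  f1: (p3, p2, p5) → 78.7008
  f2: (p3, p2, p4) → 79.5156
  f3: (p9, p3, p5) → 44.0682
  f4: (p9, p3, p4) → 45.7197
  f5: (p7, p2, p5) → 49.6156
  f6: (p10, p2, p4) → 50.0334
  f7: (p10, p7, p2) → 53.8576
  f8: (p10, p7, p1) → 50.9893
  f9: (p6, p9, p4) → 49.8560
  f10: (p6, p1, p4) → 62.3714
  f11: (p6, p7, p1) → 53.6800
  f12: (p6, p9, p5) → 38.0757
  f13: (p6, p7, p5) → 26.5875
  f14: (p0, p1, p4) → 27.0561
  f15: (p0, p10, p4) → 20.2759
  f16: (p0, p10, p1) → 8.5281
Σ area = 738.931

Check V−E+F: 10 − 24 + 16 = 2.


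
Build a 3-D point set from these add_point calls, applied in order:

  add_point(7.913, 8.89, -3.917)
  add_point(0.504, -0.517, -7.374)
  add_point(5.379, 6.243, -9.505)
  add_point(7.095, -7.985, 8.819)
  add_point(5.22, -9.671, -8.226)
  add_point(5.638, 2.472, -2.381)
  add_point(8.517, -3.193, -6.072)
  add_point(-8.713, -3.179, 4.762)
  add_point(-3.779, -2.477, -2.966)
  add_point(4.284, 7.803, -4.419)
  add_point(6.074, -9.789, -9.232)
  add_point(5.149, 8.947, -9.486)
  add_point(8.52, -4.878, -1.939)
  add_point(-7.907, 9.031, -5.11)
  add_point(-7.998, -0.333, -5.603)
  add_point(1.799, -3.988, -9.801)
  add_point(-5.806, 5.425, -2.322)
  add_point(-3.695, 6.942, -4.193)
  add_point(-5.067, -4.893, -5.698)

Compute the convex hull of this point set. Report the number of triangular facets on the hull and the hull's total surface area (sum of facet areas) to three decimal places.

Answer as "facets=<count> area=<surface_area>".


Hull vertices (13/19): indices [0, 2, 3, 4, 6, 7, 10, 11, 12, 13, 14, 15, 18].

Per-facet area ½‖(b−a)×(c−a)‖:
  f1: (p0, p13, p7) → 124.7207
  f2: (p14, p13, p7) → 49.3398
  f3: (p3, p0, p7) → 169.7113
  f4: (p3, p0, p12) → 71.9470
  f5: (p3, p4, p7) → 139.3829
  f6: (p3, p10, p12) → 41.9725
  f7: (p3, p4, p10) → 8.2647
  f8: (p11, p0, p13) → 42.4044
  f9: (p6, p2, p10) → 34.1639
  f10: (p6, p10, p12) → 17.1807
  f11: (p6, p0, p12) → 26.8188
  f12: (p6, p11, p2) → 5.7037
  f13: (p6, p11, p0) → 37.8962
  f14: (p18, p4, p7) → 54.2289
  f15: (p18, p14, p7) → 28.7792
  f16: (p18, p4, p10) → 4.8892
  f17: (p15, p11, p2) → 6.0247
  f18: (p15, p2, p10) → 32.4743
  f19: (p15, p14, p13) → 49.7776
  f20: (p15, p11, p13) → 89.6782
  f21: (p15, p18, p10) → 26.9806
  f22: (p15, p18, p14) → 20.2239
Σ area = 1082.563

Check V−E+F: 13 − 33 + 22 = 2.

facets=22 area=1082.563


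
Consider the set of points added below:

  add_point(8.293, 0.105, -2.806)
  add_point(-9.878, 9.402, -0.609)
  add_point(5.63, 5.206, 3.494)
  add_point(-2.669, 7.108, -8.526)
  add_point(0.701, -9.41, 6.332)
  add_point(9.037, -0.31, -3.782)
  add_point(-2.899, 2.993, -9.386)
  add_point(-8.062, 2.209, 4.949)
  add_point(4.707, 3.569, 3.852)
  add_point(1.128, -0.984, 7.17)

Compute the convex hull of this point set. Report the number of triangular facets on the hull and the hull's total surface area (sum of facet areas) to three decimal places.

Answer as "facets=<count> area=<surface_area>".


facets=12 area=722.900

Points on the hull: [1, 2, 3, 4, 5, 6, 7, 9] (8 of 10).

Facet areas (half cross-product norm):
  f1: (p6, p4, p5) → 108.2605
  f2: (p2, p4, p5) → 73.3092
  f3: (p7, p2, p1) → 65.2686
  f4: (p7, p6, p1) → 59.6543
  f5: (p7, p6, p4) → 111.2166
  f6: (p3, p6, p5) → 28.4565
  f7: (p3, p2, p5) → 67.5200
  f8: (p3, p6, p1) → 21.8668
  f9: (p3, p2, p1) → 79.1486
  f10: (p9, p2, p4) → 25.4048
  f11: (p9, p7, p4) → 40.9643
  f12: (p9, p7, p2) → 41.8300
Σ area = 722.900

Check V−E+F: 8 − 18 + 12 = 2.


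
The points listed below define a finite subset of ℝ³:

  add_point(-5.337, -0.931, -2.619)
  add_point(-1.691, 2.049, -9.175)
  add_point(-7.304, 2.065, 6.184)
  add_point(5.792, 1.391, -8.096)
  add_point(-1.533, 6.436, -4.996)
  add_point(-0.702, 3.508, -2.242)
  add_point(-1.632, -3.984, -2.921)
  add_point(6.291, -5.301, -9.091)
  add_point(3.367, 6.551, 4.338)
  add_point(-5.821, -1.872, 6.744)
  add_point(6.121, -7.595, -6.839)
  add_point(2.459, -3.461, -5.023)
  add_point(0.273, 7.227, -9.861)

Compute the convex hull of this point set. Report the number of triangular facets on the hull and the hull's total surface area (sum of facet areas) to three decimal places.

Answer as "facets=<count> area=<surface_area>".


facets=18 area=615.312

Points on the hull: [0, 1, 2, 3, 4, 6, 7, 8, 9, 10, 12] (11 of 13).

Per-facet area ½‖(b−a)×(c−a)‖:
  f1: (p8, p9, p2) → 24.8333
  f2: (p0, p12, p2) → 52.5802
  f3: (p0, p9, p2) → 19.5675
  f4: (p4, p12, p2) → 7.5424
  f5: (p4, p8, p2) → 59.1742
  f6: (p4, p8, p12) → 20.8127
  f7: (p3, p12, p7) → 19.4193
  f8: (p3, p8, p12) → 55.2053
  f9: (p10, p8, p9) → 110.8153
  f10: (p10, p3, p7) → 8.7642
  f11: (p10, p3, p8) → 60.0629
  f12: (p1, p12, p7) → 28.1199
  f13: (p1, p0, p12) → 17.9938
  f14: (p1, p10, p7) → 15.6034
  f15: (p1, p10, p0) → 50.3715
  f16: (p6, p0, p9) → 22.6459
  f17: (p6, p10, p9) → 32.1523
  f18: (p6, p10, p0) → 9.6477
Σ area = 615.312

Euler: V−E+F = 11−27+18 = 2.


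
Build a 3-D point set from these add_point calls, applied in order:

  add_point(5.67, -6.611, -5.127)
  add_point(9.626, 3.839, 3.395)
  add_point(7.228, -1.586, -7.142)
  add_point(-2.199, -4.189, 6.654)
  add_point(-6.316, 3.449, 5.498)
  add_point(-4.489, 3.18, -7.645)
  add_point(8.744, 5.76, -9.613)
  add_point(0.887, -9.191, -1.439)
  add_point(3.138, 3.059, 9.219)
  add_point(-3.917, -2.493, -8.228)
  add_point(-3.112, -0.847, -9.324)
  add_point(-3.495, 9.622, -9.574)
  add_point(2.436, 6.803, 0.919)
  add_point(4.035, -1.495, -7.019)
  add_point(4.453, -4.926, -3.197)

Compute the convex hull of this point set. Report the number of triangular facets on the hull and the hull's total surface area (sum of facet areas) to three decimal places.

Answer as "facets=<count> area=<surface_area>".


facets=22 area=924.831

Hull vertices (13/15): indices [0, 1, 2, 3, 4, 5, 6, 7, 8, 9, 10, 11, 12].

Per-facet area ½‖(b−a)×(c−a)‖:
  f1: (p12, p11, p4) → 64.5018
  f2: (p12, p6, p1) → 49.0190
  f3: (p12, p6, p11) → 67.7084
  f4: (p9, p3, p4) → 63.3066
  f5: (p9, p3, p7) → 53.3011
  f6: (p8, p7, p1) → 69.1964
  f7: (p8, p3, p7) → 42.1883
  f8: (p8, p3, p4) → 38.0346
  f9: (p8, p12, p4) → 42.1369
  f10: (p8, p12, p1) → 32.4381
  f11: (p5, p11, p4) → 43.2798
  f12: (p5, p9, p4) → 37.6887
  f13: (p5, p9, p11) → 8.7073
  f14: (p0, p9, p7) → 33.7071
  f15: (p0, p7, p1) → 45.5775
  f16: (p10, p6, p11) → 63.3479
  f17: (p10, p9, p11) → 7.1556
  f18: (p10, p0, p9) → 11.5550
  f19: (p2, p10, p6) → 41.7598
  f20: (p2, p10, p0) → 29.5709
  f21: (p2, p6, p1) → 46.9421
  f22: (p2, p0, p1) → 33.7086
Σ area = 924.831

Check V−E+F: 13 − 33 + 22 = 2.


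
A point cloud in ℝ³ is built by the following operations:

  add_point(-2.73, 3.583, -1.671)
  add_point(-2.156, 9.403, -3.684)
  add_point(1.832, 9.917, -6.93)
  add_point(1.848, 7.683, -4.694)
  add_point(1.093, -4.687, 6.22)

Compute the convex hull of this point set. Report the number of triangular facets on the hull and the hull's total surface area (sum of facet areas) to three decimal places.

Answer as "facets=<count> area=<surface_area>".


facets=6 area=123.478

Points on the hull: [0, 1, 2, 3, 4] (5 of 5).

Area of each hull facet:
  f1: (p2, p4, p0) → 41.9126
  f2: (p2, p4, p3) → 2.1073
  f3: (p1, p4, p0) → 20.8296
  f4: (p1, p4, p3) → 36.7581
  f5: (p1, p2, p0) → 14.8491
  f6: (p1, p2, p3) → 7.0214
Σ area = 123.478

Euler characteristic 5−9+6 = 2 ✓


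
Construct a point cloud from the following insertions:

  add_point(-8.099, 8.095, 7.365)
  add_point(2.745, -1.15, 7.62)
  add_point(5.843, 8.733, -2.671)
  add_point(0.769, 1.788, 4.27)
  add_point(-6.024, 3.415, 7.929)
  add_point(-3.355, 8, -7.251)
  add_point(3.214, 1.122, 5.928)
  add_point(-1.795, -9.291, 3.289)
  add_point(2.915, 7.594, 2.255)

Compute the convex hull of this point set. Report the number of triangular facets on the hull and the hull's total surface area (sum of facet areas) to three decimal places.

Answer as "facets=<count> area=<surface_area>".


8 of the 9 inputs are extreme points: [0, 1, 2, 4, 5, 6, 7, 8].

Triangle areas on the boundary:
  f1: (p5, p2, p0) → 78.2819
  f2: (p5, p7, p0) → 138.1863
  f3: (p5, p7, p2) → 101.5860
  f4: (p1, p7, p2) → 70.7562
  f5: (p8, p2, p0) → 21.2659
  f6: (p8, p1, p0) → 61.0839
  f7: (p4, p7, p0) → 15.9817
  f8: (p4, p1, p0) → 16.1542
  f9: (p4, p1, p7) → 50.8270
  f10: (p6, p1, p2) → 3.5459
  f11: (p6, p8, p2) → 17.9499
  f12: (p6, p8, p1) → 2.5276
Σ area = 578.146

Euler: V−E+F = 8−18+12 = 2.

facets=12 area=578.146


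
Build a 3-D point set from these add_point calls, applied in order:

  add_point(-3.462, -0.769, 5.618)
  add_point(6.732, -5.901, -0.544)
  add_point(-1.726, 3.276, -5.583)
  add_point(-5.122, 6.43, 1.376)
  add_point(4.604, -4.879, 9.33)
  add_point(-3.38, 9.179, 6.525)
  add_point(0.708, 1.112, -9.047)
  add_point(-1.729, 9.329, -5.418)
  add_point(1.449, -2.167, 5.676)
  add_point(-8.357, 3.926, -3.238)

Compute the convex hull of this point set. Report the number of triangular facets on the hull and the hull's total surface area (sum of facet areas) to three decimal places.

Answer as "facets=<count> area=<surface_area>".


facets=10 area=621.127

Points on the hull: [0, 1, 4, 5, 6, 7, 9] (7 of 10).

Triangle areas on the boundary:
  f1: (p5, p7, p9) → 49.7337
  f2: (p5, p7, p1) → 106.5587
  f3: (p5, p4, p1) → 83.2718
  f4: (p6, p1, p9) → 68.7670
  f5: (p6, p7, p9) → 39.7892
  f6: (p6, p7, p1) → 54.6566
  f7: (p0, p1, p9) → 71.6859
  f8: (p0, p4, p1) → 49.0745
  f9: (p0, p5, p9) → 52.3275
  f10: (p0, p5, p4) → 45.2623
Σ area = 621.127

Euler: V−E+F = 7−15+10 = 2.


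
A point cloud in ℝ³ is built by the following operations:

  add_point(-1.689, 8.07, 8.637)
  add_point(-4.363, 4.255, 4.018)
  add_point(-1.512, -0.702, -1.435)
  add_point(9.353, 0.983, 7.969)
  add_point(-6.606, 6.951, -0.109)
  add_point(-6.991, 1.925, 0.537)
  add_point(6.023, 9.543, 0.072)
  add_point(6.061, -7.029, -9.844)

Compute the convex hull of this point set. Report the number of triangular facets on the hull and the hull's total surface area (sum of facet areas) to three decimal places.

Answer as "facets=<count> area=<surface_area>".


facets=12 area=655.878

8 of the 8 inputs are extreme points: [0, 1, 2, 3, 4, 5, 6, 7].

Triangle areas on the boundary:
  f1: (p7, p6, p3) → 112.5476
  f2: (p0, p6, p3) → 64.8673
  f3: (p2, p3, p5) → 42.4436
  f4: (p2, p7, p5) → 17.8903
  f5: (p2, p7, p3) → 93.7149
  f6: (p1, p3, p5) → 29.4321
  f7: (p1, p0, p5) → 2.6812
  f8: (p1, p0, p3) → 43.0935
  f9: (p4, p0, p5) → 25.6357
  f10: (p4, p0, p6) → 55.9258
  f11: (p4, p7, p5) → 45.1286
  f12: (p4, p7, p6) → 122.5174
Σ area = 655.878

Euler characteristic 8−18+12 = 2 ✓


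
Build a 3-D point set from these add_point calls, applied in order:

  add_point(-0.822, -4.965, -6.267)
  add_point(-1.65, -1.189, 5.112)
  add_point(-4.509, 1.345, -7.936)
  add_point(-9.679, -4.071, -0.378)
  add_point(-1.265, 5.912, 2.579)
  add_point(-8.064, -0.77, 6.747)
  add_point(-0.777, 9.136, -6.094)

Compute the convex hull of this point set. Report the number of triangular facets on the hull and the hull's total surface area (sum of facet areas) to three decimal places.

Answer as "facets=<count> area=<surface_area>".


facets=10 area=420.813

7 of the 7 inputs are extreme points: [0, 1, 2, 3, 4, 5, 6].

Per-facet area ½‖(b−a)×(c−a)‖:
  f1: (p5, p6, p3) → 67.2792
  f2: (p4, p0, p6) → 61.5206
  f3: (p4, p5, p6) → 37.3203
  f4: (p2, p6, p3) → 40.5216
  f5: (p2, p0, p3) → 37.3889
  f6: (p2, p0, p6) → 28.8937
  f7: (p1, p0, p3) → 51.0230
  f8: (p1, p5, p3) → 26.5518
  f9: (p1, p4, p0) → 45.3464
  f10: (p1, p4, p5) → 24.9680
Σ area = 420.813

Euler: V−E+F = 7−15+10 = 2.


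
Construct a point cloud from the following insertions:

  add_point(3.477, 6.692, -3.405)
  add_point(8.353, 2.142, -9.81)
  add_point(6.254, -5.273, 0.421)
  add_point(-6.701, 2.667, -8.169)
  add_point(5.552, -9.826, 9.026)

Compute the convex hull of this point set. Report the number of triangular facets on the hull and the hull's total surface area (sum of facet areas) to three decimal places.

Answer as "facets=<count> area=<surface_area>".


facets=6 area=448.497

5 of the 5 inputs are extreme points: [0, 1, 2, 3, 4].

Area of each hull facet:
  f1: (p0, p1, p3) → 55.1869
  f2: (p0, p4, p3) → 123.8116
  f3: (p0, p4, p1) → 96.0175
  f4: (p2, p1, p3) → 94.4554
  f5: (p2, p4, p3) → 68.6099
  f6: (p2, p4, p1) → 10.4161
Σ area = 448.497

Euler: V−E+F = 5−9+6 = 2.


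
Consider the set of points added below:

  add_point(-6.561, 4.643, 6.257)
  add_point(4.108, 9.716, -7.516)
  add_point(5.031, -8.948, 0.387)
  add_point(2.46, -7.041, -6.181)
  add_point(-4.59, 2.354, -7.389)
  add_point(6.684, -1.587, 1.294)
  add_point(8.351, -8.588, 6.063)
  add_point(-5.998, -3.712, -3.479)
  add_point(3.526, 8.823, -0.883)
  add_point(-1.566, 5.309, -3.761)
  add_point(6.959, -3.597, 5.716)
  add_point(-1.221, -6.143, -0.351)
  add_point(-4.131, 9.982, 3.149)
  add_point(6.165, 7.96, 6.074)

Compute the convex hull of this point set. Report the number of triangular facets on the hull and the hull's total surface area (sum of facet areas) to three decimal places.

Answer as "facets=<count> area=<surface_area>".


facets=16 area=891.191

Hull vertices (10/14): indices [0, 1, 2, 3, 4, 6, 7, 11, 12, 13].

Area of each hull facet:
  f1: (p13, p6, p0) → 108.9313
  f2: (p13, p1, p6) → 114.4323
  f3: (p11, p6, p0) → 78.9352
  f4: (p11, p2, p6) → 19.2816
  f5: (p12, p13, p0) → 36.0644
  f6: (p12, p13, p1) → 68.2345
  f7: (p7, p11, p0) → 39.6733
  f8: (p7, p11, p2) → 8.7884
  f9: (p3, p7, p2) → 34.2541
  f10: (p3, p1, p6) → 114.3390
  f11: (p3, p2, p6) → 8.3460
  f12: (p4, p3, p1) → 67.1632
  f13: (p4, p3, p7) → 34.8445
  f14: (p4, p12, p1) → 68.0942
  f15: (p4, p12, p0) → 42.9675
  f16: (p4, p7, p0) → 46.8417
Σ area = 891.191

Euler: V−E+F = 10−24+16 = 2.


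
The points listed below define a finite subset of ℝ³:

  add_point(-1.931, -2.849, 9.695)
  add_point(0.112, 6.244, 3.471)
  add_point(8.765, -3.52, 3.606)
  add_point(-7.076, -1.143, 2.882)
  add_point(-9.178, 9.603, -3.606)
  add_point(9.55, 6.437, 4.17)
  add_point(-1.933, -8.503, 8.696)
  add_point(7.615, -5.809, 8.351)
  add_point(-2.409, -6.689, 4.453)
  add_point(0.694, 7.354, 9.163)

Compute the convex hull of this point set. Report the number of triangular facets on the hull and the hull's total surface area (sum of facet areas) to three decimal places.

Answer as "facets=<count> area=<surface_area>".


facets=14 area=712.302

Points on the hull: [0, 2, 3, 4, 5, 6, 7, 8, 9] (9 of 10).

Triangle areas on the boundary:
  f1: (p9, p5, p4) → 82.1725
  f2: (p2, p5, p4) → 102.4697
  f3: (p8, p2, p4) → 112.6098
  f4: (p8, p2, p6) → 26.9367
  f5: (p7, p0, p6) → 27.5058
  f6: (p7, p2, p6) → 25.0622
  f7: (p7, p2, p5) → 24.8403
  f8: (p7, p9, p5) → 65.4228
  f9: (p7, p9, p0) → 53.1422
  f10: (p3, p8, p4) → 25.3692
  f11: (p3, p8, p6) → 14.3592
  f12: (p3, p0, p6) → 24.9537
  f13: (p3, p9, p4) → 81.6922
  f14: (p3, p9, p0) → 45.7652
Σ area = 712.302

Euler: V−E+F = 9−21+14 = 2.


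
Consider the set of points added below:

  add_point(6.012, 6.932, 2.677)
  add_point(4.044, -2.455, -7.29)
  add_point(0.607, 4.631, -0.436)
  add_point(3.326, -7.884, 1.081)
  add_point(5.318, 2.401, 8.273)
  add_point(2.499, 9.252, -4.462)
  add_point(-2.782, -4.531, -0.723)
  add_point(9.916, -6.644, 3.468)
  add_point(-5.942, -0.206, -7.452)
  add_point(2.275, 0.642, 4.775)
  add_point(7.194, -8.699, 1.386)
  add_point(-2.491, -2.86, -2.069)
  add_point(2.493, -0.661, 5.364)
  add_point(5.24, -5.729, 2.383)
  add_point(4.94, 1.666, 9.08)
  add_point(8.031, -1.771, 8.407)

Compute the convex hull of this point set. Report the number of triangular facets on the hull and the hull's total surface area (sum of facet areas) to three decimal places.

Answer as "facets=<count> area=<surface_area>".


12 of the 16 inputs are extreme points: [0, 1, 2, 3, 4, 5, 6, 7, 8, 10, 14, 15].

Facet areas (half cross-product norm):
  f1: (p1, p5, p8) → 58.6229
  f2: (p1, p5, p7) → 77.4080
  f3: (p6, p14, p8) → 50.7928
  f4: (p2, p5, p8) → 34.3152
  f5: (p2, p14, p8) → 42.1769
  f6: (p2, p14, p5) → 27.1108
  f7: (p0, p5, p7) → 52.8281
  f8: (p0, p14, p5) → 21.6005
  f9: (p3, p6, p14) → 45.0404
  f10: (p3, p1, p8) → 51.1032
  f11: (p3, p6, p8) → 20.7446
  f12: (p4, p0, p14) → 1.0091
  f13: (p15, p3, p14) → 24.1848
  f14: (p15, p4, p14) → 2.6670
  f15: (p15, p0, p7) → 37.0889
  f16: (p15, p4, p0) → 15.6611
  f17: (p10, p1, p7) → 21.1673
  f18: (p10, p3, p1) → 19.7181
  f19: (p10, p15, p7) → 12.2002
  f20: (p10, p15, p3) → 19.6229
Σ area = 635.063

Euler: V−E+F = 12−30+20 = 2.

facets=20 area=635.063


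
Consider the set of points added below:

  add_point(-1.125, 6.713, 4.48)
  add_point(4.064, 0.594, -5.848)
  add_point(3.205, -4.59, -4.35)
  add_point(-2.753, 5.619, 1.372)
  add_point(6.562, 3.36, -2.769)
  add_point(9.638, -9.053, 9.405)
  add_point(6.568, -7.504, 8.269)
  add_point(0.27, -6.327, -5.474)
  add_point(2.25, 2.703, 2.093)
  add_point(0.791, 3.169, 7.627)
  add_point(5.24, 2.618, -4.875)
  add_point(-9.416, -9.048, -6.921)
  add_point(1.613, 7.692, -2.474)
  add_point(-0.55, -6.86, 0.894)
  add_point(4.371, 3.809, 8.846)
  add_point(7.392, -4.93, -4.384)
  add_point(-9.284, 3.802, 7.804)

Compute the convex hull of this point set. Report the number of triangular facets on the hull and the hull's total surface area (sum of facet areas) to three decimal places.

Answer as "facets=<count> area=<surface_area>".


facets=16 area=989.847

Hull vertices (10/17): indices [0, 1, 4, 5, 10, 11, 12, 14, 15, 16].

Facet areas (half cross-product norm):
  f1: (p16, p5, p11) → 213.0177
  f2: (p16, p12, p11) → 142.7431
  f3: (p16, p0, p12) → 25.2877
  f4: (p15, p5, p11) → 124.2960
  f5: (p14, p16, p5) → 88.0957
  f6: (p14, p16, p0) → 33.5003
  f7: (p14, p0, p12) → 27.1502
  f8: (p1, p12, p11) → 65.5196
  f9: (p1, p15, p11) → 54.8095
  f10: (p4, p14, p12) → 38.0842
  f11: (p4, p15, p5) → 61.4242
  f12: (p4, p14, p5) → 82.0875
  f13: (p10, p1, p12) → 7.3734
  f14: (p10, p4, p12) → 8.4342
  f15: (p10, p1, p15) → 7.8567
  f16: (p10, p4, p15) → 10.1669
Σ area = 989.847

Euler: V−E+F = 10−24+16 = 2.


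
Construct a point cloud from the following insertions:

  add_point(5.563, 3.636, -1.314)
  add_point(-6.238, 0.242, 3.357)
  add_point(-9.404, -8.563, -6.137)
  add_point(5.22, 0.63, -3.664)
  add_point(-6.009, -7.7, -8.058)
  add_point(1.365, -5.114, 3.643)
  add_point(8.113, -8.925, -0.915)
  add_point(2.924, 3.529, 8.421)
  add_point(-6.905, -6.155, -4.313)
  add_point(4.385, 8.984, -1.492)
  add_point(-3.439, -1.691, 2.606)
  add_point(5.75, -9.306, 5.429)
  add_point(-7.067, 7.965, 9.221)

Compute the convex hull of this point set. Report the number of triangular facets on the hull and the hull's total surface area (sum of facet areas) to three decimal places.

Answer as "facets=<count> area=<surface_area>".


9 of the 13 inputs are extreme points: [0, 2, 3, 4, 6, 7, 9, 11, 12].

Facet areas (half cross-product norm):
  f1: (p12, p9, p2) → 167.6579
  f2: (p11, p6, p2) → 61.8486
  f3: (p11, p12, p2) → 191.6746
  f4: (p4, p6, p2) → 27.0255
  f5: (p4, p9, p2) → 37.0167
  f6: (p7, p12, p9) → 62.5186
  f7: (p7, p11, p12) → 59.4951
  f8: (p7, p11, p6) → 44.5007
  f9: (p3, p4, p6) → 73.8298
  f10: (p3, p4, p9) → 53.1199
  f11: (p0, p3, p6) → 16.7424
  f12: (p0, p3, p9) → 7.2095
  f13: (p0, p7, p6) → 64.6701
  f14: (p0, p7, p9) → 27.6307
Σ area = 894.940

Euler characteristic 9−21+14 = 2 ✓

facets=14 area=894.940


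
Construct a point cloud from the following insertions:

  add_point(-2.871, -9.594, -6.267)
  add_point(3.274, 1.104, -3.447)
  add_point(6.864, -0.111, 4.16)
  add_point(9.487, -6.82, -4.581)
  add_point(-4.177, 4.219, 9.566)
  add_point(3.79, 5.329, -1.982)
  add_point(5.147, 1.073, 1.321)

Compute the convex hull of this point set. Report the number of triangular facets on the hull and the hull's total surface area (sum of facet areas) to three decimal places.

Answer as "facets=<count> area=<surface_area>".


facets=8 area=493.965

Hull vertices (6/7): indices [0, 1, 2, 3, 4, 5].

Area of each hull facet:
  f1: (p5, p0, p4) → 118.4545
  f2: (p2, p0, p4) → 111.5172
  f3: (p2, p0, p3) → 72.3610
  f4: (p2, p5, p4) → 55.7919
  f5: (p2, p5, p3) → 49.4106
  f6: (p1, p0, p3) → 59.0885
  f7: (p1, p5, p3) → 16.2846
  f8: (p1, p5, p0) → 11.0564
Σ area = 493.965

Euler characteristic 6−12+8 = 2 ✓


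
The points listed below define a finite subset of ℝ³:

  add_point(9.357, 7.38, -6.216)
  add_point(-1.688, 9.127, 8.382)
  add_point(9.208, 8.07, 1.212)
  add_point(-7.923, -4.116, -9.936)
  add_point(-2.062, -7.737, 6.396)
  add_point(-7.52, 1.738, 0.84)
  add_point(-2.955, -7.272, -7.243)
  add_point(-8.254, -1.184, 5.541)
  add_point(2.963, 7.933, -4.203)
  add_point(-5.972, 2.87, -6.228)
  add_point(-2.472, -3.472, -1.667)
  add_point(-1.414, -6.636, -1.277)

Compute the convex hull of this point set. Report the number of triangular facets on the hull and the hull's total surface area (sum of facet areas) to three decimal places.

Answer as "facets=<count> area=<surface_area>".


facets=18 area=902.566

11 of the 12 inputs are extreme points: [0, 1, 2, 3, 4, 5, 6, 7, 8, 9, 11].

Area of each hull facet:
  f1: (p3, p4, p7) → 71.2301
  f2: (p1, p4, p7) → 55.4928
  f3: (p6, p3, p0) → 61.3911
  f4: (p6, p3, p4) → 38.7878
  f5: (p2, p4, p0) → 73.5200
  f6: (p2, p1, p4) → 110.2477
  f7: (p5, p3, p7) → 29.9487
  f8: (p5, p1, p7) → 33.3318
  f9: (p9, p3, p0) → 57.3711
  f10: (p9, p5, p3) → 28.8344
  f11: (p9, p5, p1) → 40.3531
  f12: (p11, p4, p0) → 64.7014
  f13: (p11, p6, p0) → 56.8118
  f14: (p11, p6, p4) → 9.7327
  f15: (p8, p9, p0) → 24.6553
  f16: (p8, p9, p1) → 70.3200
  f17: (p8, p2, p0) → 23.7354
  f18: (p8, p2, p1) → 52.1008
Σ area = 902.566

Euler: V−E+F = 11−27+18 = 2.


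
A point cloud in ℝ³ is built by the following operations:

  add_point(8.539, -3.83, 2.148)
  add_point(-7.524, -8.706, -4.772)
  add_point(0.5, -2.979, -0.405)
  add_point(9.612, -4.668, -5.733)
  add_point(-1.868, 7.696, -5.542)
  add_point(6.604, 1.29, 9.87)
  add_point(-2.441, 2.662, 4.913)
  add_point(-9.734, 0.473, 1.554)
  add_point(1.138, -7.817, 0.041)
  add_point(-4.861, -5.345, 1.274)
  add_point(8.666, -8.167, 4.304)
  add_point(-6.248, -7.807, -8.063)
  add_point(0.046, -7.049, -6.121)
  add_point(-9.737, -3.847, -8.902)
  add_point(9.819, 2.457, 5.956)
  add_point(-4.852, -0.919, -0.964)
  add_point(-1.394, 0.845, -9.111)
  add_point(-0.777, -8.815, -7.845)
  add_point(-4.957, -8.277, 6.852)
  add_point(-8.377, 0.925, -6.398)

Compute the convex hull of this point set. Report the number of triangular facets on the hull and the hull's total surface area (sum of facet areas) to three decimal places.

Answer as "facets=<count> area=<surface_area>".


facets=24 area=1086.635

Extreme-point indices: [1, 3, 4, 5, 6, 7, 10, 11, 13, 14, 16, 17, 18, 19] — 14 of 20 on the boundary.

Facet areas (half cross-product norm):
  f1: (p16, p4, p13) → 34.4143
  f2: (p16, p17, p13) → 42.1307
  f3: (p19, p4, p13) → 14.7666
  f4: (p19, p7, p13) → 20.9970
  f5: (p19, p7, p4) → 38.0150
  f6: (p6, p7, p4) → 47.3075
  f7: (p18, p6, p7) → 43.8936
  f8: (p3, p16, p17) → 53.3625
  f9: (p3, p4, p14) → 106.8041
  f10: (p3, p16, p4) → 46.9121
  f11: (p5, p4, p14) → 44.2158
  f12: (p5, p6, p4) → 54.1892
  f13: (p5, p18, p6) → 59.2542
  f14: (p1, p18, p17) → 43.1869
  f15: (p1, p7, p13) → 36.5341
  f16: (p1, p18, p7) → 57.3828
  f17: (p10, p18, p17) → 94.8750
  f18: (p10, p3, p17) → 60.7200
  f19: (p10, p5, p18) → 74.5775
  f20: (p10, p3, p14) → 56.6690
  f21: (p10, p5, p14) → 27.6866
  f22: (p11, p17, p13) → 9.2740
  f23: (p11, p1, p13) → 9.6876
  f24: (p11, p1, p17) → 9.7790
Σ area = 1086.635

Check V−E+F: 14 − 36 + 24 = 2.


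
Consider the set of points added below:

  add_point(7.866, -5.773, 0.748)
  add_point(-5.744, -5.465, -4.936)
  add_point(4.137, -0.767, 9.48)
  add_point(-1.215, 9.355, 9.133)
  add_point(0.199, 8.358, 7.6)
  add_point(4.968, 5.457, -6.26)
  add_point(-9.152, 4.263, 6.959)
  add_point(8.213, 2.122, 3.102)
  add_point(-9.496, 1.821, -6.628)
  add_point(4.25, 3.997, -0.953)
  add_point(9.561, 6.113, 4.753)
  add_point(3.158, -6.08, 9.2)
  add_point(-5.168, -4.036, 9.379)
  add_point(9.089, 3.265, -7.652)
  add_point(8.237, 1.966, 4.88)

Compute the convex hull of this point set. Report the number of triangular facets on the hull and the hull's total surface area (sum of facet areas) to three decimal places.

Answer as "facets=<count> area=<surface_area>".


Hull vertices (12/15): indices [0, 1, 2, 3, 5, 6, 8, 10, 11, 12, 13, 14].

Triangle areas on the boundary:
  f1: (p6, p3, p8) → 62.9677
  f2: (p2, p11, p10) → 17.7244
  f3: (p2, p3, p10) → 52.9588
  f4: (p1, p13, p8) → 72.6343
  f5: (p0, p13, p10) → 68.6906
  f6: (p0, p1, p11) → 70.9531
  f7: (p0, p1, p13) → 89.8767
  f8: (p5, p3, p10) → 72.1521
  f9: (p5, p13, p10) → 29.0843
  f10: (p5, p3, p8) → 122.2519
  f11: (p5, p13, p8) → 25.8201
  f12: (p12, p6, p3) → 45.9784
  f13: (p12, p2, p11) → 23.1533
  f14: (p12, p2, p3) → 55.8670
  f15: (p12, p1, p11) → 61.7298
  f16: (p12, p6, p8) → 65.3475
  f17: (p12, p1, p8) → 59.7095
  f18: (p14, p11, p10) → 10.2408
  f19: (p14, p0, p10) → 10.4229
  f20: (p14, p0, p11) → 39.6091
Σ area = 1057.172

Check V−E+F: 12 − 30 + 20 = 2.

facets=20 area=1057.172


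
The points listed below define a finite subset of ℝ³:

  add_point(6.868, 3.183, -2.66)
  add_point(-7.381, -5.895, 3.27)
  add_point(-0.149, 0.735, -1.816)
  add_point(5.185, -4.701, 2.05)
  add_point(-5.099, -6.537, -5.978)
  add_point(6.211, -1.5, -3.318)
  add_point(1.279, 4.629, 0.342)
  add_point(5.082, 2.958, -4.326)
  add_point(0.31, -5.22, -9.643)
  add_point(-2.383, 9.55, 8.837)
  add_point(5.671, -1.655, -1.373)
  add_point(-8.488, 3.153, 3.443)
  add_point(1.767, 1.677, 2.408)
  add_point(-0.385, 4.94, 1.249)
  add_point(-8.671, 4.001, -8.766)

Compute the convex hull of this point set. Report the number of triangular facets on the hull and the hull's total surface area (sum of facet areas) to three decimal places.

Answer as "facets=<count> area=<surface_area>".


Extreme-point indices: [0, 1, 3, 4, 5, 7, 8, 9, 11, 14] — 10 of 15 on the boundary.

Facet areas (half cross-product norm):
  f1: (p3, p9, p0) → 74.3908
  f2: (p8, p4, p14) → 38.1529
  f3: (p8, p3, p4) → 41.5089
  f4: (p1, p4, p14) → 54.4861
  f5: (p1, p3, p4) → 57.2753
  f6: (p1, p3, p9) → 102.2505
  f7: (p7, p8, p14) → 67.5346
  f8: (p7, p8, p0) → 9.2192
  f9: (p7, p9, p14) → 116.8203
  f10: (p7, p9, p0) → 19.6049
  f11: (p5, p3, p0) → 13.8494
  f12: (p5, p8, p0) → 18.5267
  f13: (p5, p8, p3) → 28.7276
  f14: (p11, p9, p14) → 55.4186
  f15: (p11, p1, p14) → 55.7213
  f16: (p11, p1, p9) → 39.3962
Σ area = 792.883

Euler: V−E+F = 10−24+16 = 2.

facets=16 area=792.883


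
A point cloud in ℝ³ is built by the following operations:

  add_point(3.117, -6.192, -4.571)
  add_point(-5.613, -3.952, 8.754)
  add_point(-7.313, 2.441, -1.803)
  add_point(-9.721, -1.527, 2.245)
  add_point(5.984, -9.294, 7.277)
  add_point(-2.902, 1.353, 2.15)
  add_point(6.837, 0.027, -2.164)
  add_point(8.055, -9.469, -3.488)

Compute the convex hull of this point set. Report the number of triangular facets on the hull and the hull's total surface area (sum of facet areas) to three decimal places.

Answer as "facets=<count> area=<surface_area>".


facets=12 area=544.042

Points on the hull: [0, 1, 2, 3, 4, 5, 6, 7] (8 of 8).

Facet areas (half cross-product norm):
  f1: (p1, p7, p3) → 77.1440
  f2: (p1, p2, p3) → 21.1543
  f3: (p0, p7, p3) → 29.0451
  f4: (p0, p2, p3) → 42.5423
  f5: (p0, p6, p7) → 22.9998
  f6: (p0, p6, p2) → 51.6501
  f7: (p4, p1, p7) → 67.4352
  f8: (p4, p6, p7) → 52.1739
  f9: (p5, p1, p2) → 24.8603
  f10: (p5, p6, p2) → 29.2858
  f11: (p5, p4, p1) → 56.7972
  f12: (p5, p4, p6) → 68.9537
Σ area = 544.042

Euler: V−E+F = 8−18+12 = 2.
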